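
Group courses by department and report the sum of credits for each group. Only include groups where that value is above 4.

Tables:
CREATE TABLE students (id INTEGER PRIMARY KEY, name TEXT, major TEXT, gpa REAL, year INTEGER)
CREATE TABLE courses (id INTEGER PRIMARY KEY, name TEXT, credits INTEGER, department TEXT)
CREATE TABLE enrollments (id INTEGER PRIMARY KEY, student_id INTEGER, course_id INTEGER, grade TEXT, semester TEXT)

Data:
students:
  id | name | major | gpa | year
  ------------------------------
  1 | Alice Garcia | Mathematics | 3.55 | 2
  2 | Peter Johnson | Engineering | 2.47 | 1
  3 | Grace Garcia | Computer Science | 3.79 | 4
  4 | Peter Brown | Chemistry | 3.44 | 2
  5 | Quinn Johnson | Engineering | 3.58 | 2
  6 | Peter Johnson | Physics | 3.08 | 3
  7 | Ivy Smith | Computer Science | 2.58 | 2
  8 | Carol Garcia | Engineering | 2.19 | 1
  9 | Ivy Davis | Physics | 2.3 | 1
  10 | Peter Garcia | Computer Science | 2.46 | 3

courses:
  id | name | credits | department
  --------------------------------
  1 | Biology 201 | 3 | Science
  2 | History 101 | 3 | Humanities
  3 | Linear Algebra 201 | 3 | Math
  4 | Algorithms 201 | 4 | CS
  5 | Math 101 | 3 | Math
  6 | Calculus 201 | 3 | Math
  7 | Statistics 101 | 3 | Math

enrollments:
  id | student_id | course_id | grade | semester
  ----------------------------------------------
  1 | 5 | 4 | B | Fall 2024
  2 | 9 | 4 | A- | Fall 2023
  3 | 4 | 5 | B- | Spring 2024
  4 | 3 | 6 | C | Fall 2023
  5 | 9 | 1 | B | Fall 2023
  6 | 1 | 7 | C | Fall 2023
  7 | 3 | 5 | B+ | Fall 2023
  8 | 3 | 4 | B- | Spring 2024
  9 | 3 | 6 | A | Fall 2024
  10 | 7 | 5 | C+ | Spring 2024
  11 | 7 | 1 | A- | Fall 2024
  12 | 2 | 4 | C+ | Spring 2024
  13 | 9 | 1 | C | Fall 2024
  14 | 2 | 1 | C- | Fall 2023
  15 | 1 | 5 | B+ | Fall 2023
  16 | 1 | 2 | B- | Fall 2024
SELECT department, SUM(credits) AS sum_credits FROM courses GROUP BY department HAVING SUM(credits) > 4

Execution result:
department | sum_credits
Math | 12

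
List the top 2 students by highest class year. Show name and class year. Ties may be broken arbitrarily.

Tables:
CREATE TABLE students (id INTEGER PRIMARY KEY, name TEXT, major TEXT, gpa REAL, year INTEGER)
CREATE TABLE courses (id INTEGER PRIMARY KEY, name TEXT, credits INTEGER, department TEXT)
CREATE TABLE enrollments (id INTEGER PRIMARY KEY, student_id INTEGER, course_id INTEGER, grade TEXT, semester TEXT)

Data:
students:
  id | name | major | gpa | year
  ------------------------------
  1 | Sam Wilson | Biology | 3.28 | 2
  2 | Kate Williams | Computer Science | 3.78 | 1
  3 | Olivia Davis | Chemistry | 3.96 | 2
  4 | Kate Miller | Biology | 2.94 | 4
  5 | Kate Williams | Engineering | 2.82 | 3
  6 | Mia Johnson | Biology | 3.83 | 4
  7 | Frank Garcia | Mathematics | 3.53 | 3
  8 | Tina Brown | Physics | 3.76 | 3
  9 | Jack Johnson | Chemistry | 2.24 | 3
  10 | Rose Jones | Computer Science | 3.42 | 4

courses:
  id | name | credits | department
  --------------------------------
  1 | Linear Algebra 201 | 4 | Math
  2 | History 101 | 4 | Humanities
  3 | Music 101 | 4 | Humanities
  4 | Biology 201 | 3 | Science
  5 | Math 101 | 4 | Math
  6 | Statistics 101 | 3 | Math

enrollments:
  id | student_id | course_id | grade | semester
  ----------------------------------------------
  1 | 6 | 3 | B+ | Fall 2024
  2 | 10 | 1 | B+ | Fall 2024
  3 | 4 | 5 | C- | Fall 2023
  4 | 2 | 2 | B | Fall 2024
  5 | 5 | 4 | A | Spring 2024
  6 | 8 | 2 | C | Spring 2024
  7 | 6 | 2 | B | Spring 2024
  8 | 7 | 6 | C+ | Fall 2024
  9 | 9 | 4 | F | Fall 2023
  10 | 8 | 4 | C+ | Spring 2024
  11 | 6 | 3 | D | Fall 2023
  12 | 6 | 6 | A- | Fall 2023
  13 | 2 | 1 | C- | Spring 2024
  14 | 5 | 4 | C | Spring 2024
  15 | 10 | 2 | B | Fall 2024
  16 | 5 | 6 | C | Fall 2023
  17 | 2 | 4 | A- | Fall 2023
SELECT name, year FROM students ORDER BY year DESC LIMIT 2

Execution result:
name | year
Kate Miller | 4
Mia Johnson | 4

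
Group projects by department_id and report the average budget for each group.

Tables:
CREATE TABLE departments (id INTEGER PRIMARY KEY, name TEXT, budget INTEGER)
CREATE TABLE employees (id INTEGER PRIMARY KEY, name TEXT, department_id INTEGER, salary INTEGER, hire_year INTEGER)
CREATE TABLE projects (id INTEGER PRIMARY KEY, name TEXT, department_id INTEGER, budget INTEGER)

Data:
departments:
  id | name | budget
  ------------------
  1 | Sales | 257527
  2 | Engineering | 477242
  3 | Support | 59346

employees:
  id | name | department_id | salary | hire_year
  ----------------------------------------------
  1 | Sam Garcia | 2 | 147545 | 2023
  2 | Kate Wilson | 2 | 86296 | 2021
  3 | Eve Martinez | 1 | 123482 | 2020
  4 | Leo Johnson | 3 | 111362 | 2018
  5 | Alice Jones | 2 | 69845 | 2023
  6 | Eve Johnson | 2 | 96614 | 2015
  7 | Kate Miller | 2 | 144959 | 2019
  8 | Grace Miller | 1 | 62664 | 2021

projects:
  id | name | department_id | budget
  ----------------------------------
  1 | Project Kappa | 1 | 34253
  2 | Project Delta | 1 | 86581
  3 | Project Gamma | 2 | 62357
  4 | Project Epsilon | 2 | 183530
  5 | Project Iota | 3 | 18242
SELECT department_id, AVG(budget) AS avg_budget FROM projects GROUP BY department_id

Execution result:
department_id | avg_budget
1 | 60417.00
2 | 122943.50
3 | 18242.00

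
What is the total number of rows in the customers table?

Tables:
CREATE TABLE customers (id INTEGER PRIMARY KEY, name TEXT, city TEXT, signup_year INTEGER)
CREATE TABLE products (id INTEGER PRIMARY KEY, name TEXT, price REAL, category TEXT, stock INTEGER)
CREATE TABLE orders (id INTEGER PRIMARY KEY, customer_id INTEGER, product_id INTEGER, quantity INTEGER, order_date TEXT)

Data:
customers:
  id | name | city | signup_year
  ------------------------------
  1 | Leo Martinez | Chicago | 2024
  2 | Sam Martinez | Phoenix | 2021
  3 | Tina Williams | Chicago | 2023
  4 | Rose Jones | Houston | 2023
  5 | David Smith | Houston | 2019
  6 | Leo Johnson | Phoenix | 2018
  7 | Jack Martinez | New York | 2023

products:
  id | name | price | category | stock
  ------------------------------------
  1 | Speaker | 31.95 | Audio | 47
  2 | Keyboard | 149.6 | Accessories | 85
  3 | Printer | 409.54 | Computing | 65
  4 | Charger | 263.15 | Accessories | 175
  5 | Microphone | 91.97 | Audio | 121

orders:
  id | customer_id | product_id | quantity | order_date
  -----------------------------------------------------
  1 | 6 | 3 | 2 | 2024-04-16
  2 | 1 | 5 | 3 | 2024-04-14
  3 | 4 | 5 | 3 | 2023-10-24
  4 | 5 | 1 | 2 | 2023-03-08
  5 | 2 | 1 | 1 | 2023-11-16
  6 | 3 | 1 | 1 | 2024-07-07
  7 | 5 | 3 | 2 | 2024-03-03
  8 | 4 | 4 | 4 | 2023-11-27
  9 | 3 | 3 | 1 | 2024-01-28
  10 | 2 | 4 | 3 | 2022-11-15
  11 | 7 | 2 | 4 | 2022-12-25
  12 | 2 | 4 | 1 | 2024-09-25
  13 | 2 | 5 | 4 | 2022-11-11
SELECT COUNT(*) FROM customers

Execution result:
7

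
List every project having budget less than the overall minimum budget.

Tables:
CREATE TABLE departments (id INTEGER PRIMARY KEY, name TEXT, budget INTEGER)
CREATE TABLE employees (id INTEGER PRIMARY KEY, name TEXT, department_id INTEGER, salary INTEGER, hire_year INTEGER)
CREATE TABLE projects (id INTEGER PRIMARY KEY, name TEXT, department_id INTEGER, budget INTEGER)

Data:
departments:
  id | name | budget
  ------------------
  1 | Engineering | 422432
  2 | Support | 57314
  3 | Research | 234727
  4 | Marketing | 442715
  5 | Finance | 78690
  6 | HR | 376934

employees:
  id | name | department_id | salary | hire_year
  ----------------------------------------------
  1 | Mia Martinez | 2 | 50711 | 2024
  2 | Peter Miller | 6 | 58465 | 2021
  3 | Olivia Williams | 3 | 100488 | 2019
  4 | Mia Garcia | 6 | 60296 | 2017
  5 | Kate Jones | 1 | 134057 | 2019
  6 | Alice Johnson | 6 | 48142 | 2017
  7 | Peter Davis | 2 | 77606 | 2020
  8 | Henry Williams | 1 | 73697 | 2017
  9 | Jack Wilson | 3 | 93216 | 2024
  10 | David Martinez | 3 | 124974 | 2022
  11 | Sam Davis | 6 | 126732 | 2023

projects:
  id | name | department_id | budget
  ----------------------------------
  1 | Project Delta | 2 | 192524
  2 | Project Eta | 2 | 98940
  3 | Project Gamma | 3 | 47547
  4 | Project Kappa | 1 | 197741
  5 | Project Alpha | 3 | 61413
SELECT name, budget FROM projects WHERE budget < (SELECT MIN(budget) FROM projects)

Execution result:
(no rows)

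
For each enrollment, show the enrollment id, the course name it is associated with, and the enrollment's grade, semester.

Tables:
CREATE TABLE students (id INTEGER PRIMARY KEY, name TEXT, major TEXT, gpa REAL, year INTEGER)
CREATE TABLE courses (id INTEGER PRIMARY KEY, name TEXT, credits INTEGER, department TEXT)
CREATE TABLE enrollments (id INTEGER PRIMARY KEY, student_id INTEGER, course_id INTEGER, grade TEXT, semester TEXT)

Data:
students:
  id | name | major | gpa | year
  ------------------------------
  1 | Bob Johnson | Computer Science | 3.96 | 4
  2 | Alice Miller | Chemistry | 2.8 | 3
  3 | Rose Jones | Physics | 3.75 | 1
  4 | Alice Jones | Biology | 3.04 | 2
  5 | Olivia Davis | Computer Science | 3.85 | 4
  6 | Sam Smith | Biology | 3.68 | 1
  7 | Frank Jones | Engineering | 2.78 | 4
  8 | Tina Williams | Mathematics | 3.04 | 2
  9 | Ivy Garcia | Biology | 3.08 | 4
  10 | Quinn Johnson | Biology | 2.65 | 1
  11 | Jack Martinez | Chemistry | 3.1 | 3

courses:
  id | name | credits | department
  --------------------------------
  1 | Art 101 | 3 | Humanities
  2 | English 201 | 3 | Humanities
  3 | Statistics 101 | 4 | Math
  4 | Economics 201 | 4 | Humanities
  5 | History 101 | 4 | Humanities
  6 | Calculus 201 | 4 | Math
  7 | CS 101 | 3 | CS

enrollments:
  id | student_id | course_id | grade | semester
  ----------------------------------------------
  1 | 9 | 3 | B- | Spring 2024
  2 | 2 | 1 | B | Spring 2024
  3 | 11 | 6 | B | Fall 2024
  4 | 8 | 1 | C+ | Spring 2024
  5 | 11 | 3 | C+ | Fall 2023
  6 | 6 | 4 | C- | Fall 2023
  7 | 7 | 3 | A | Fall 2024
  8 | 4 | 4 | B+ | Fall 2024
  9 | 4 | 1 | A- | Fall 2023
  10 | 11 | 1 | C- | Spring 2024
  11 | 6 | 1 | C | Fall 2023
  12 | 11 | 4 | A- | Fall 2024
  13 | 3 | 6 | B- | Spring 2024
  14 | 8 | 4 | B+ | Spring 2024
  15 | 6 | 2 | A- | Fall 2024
SELECT c.id, p.name AS course, c.grade, c.semester FROM enrollments c JOIN courses p ON c.course_id = p.id

Execution result:
id | course | grade | semester
1 | Statistics 101 | B- | Spring 2024
2 | Art 101 | B | Spring 2024
3 | Calculus 201 | B | Fall 2024
4 | Art 101 | C+ | Spring 2024
5 | Statistics 101 | C+ | Fall 2023
6 | Economics 201 | C- | Fall 2023
7 | Statistics 101 | A | Fall 2024
8 | Economics 201 | B+ | Fall 2024
9 | Art 101 | A- | Fall 2023
10 | Art 101 | C- | Spring 2024
11 | Art 101 | C | Fall 2023
12 | Economics 201 | A- | Fall 2024
13 | Calculus 201 | B- | Spring 2024
14 | Economics 201 | B+ | Spring 2024
15 | English 201 | A- | Fall 2024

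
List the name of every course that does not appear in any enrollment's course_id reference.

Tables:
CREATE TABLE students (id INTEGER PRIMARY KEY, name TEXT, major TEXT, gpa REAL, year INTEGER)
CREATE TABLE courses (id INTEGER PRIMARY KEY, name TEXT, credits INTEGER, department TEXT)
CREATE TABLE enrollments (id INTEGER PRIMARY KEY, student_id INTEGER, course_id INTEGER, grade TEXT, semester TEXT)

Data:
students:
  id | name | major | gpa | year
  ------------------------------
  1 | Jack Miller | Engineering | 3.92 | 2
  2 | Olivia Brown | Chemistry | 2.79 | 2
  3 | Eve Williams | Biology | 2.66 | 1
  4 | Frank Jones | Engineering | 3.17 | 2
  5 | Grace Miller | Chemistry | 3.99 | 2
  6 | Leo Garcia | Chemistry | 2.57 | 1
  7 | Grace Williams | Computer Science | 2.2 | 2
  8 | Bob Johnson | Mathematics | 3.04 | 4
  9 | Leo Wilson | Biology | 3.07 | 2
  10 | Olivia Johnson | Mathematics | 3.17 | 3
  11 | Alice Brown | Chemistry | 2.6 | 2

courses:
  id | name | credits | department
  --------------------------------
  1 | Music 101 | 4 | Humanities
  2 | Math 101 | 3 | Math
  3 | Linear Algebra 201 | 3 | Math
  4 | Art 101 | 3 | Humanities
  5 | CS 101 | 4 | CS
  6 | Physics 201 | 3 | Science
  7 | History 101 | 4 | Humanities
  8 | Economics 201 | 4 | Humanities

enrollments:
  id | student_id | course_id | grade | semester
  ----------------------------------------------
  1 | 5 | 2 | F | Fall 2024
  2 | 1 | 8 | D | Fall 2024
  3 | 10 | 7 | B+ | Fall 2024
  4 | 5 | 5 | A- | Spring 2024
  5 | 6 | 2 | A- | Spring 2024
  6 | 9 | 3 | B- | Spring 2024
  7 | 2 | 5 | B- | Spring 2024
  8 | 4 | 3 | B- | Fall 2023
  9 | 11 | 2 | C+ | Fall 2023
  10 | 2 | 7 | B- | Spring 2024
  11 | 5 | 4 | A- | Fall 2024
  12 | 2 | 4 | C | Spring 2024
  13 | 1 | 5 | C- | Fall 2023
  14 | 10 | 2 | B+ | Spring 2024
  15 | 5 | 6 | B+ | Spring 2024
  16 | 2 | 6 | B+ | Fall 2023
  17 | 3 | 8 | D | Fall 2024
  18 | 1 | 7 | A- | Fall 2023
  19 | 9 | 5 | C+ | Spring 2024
SELECT p.name FROM courses p LEFT JOIN enrollments c ON c.course_id = p.id WHERE c.id IS NULL

Execution result:
Music 101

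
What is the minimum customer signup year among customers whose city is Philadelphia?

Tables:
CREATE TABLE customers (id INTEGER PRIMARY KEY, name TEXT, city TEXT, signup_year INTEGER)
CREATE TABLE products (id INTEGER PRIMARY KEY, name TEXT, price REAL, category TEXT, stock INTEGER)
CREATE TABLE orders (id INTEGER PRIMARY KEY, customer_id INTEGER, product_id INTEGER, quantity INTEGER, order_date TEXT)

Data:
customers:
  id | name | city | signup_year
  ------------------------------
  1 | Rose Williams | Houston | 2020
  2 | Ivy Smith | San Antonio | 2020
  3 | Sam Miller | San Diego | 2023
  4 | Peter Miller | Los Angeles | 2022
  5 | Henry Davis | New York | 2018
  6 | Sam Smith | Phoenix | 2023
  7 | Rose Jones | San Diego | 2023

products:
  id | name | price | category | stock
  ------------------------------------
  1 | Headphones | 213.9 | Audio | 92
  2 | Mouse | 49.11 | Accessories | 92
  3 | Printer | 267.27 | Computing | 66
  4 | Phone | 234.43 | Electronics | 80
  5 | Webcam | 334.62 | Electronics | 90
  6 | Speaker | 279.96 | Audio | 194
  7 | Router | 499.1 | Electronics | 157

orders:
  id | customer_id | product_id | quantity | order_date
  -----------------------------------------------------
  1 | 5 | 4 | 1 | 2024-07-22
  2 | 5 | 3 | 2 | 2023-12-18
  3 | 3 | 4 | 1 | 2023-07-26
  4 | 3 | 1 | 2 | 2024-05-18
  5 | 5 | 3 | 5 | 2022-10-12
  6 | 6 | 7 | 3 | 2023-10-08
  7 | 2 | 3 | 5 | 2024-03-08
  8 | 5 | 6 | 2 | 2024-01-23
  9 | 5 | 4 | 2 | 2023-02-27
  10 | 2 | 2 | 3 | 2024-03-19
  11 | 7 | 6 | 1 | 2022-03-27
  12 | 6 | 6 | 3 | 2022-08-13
SELECT MIN(signup_year) FROM customers WHERE city = 'Philadelphia'

Execution result:
NULL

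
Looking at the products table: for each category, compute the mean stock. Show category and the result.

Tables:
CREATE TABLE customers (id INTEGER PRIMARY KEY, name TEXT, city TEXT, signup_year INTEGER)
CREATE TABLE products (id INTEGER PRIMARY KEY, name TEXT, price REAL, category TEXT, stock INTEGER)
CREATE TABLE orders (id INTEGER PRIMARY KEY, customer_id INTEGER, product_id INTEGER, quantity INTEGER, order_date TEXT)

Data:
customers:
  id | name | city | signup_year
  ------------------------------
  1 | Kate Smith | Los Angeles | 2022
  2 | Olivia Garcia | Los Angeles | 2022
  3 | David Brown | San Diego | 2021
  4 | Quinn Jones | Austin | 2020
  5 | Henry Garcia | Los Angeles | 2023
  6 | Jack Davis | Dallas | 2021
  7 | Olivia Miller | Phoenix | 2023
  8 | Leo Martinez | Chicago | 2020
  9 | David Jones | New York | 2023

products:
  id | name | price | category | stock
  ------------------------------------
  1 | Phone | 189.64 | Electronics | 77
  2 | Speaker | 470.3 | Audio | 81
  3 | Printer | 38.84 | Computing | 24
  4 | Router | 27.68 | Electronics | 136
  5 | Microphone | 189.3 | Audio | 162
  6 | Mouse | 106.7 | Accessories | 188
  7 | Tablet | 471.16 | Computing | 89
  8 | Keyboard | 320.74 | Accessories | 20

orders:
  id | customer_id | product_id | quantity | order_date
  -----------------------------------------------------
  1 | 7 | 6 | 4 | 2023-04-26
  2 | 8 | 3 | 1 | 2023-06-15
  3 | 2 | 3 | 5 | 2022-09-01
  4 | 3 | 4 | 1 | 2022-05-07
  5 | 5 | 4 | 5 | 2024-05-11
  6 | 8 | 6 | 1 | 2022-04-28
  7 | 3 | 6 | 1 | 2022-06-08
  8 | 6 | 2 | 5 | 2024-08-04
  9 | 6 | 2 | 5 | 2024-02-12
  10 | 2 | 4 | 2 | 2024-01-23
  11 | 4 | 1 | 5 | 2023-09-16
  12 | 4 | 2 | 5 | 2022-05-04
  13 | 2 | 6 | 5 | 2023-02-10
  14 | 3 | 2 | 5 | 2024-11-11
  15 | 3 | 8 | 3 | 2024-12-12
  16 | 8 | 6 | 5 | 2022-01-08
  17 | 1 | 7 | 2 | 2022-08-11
SELECT category, AVG(stock) AS avg_stock FROM products GROUP BY category

Execution result:
category | avg_stock
Accessories | 104.00
Audio | 121.50
Computing | 56.50
Electronics | 106.50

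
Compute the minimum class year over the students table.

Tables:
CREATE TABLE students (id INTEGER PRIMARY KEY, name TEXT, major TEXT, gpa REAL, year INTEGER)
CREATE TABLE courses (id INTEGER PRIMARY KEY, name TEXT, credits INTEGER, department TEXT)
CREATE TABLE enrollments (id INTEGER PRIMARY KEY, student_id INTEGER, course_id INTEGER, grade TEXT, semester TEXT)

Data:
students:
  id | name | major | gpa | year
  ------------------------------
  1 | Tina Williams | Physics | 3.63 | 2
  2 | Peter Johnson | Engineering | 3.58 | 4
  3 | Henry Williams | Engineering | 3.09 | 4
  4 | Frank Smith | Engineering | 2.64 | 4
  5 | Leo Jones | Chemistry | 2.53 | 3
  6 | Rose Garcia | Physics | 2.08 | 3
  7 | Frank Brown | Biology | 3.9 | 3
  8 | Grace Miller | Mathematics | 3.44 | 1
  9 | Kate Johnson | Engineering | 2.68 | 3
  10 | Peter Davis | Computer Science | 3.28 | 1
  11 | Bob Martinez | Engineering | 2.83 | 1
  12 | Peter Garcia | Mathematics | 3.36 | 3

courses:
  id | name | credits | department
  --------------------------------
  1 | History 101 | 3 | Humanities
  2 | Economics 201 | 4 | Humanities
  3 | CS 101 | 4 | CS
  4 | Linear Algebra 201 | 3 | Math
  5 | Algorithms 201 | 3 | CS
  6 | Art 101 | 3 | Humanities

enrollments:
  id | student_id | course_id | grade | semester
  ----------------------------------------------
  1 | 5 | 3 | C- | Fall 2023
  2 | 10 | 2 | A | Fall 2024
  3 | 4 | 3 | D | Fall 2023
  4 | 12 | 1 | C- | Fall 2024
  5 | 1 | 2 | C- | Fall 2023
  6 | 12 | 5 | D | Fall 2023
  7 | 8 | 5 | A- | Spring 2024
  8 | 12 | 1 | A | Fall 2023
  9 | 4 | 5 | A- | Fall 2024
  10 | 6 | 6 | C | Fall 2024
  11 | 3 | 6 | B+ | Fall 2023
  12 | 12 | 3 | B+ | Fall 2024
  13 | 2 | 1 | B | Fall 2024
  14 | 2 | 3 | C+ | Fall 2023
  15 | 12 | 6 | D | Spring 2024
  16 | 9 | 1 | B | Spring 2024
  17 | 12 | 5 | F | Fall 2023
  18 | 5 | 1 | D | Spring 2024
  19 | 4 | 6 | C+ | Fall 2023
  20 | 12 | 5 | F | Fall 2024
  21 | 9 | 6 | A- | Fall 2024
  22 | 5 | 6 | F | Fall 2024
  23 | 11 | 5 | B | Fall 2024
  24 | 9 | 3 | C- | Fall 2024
SELECT MIN(year) FROM students

Execution result:
1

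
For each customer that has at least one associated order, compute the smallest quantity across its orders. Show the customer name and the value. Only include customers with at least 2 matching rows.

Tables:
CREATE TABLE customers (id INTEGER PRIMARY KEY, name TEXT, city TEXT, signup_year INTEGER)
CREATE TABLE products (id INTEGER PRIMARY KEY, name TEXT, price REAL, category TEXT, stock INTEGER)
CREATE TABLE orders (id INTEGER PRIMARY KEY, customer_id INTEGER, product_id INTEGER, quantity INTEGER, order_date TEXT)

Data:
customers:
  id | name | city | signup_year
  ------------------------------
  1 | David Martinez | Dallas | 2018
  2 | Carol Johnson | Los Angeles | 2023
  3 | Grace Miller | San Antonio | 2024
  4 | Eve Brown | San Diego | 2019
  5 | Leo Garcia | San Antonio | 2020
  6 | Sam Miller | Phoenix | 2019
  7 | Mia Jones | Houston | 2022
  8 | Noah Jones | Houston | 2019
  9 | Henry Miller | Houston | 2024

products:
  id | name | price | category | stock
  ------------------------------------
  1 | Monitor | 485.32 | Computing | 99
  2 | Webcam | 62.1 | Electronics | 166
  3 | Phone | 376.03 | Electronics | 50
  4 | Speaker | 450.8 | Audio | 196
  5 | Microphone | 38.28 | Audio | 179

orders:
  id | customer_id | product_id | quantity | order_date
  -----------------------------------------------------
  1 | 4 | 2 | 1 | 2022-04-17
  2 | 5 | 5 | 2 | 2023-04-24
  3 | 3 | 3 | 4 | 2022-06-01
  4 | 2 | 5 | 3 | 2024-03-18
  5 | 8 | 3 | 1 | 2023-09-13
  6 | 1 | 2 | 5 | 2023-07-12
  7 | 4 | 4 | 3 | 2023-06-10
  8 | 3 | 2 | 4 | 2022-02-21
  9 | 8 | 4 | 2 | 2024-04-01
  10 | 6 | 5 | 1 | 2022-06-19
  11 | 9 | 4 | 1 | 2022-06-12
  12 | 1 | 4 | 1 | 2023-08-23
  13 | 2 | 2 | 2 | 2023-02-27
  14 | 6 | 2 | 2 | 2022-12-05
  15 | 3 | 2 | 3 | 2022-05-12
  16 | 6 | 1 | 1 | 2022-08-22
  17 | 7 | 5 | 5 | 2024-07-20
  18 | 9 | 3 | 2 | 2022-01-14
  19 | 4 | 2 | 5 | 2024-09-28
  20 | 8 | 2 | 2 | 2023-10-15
SELECT p.name, MIN(c.quantity) AS min_quantity FROM orders c JOIN customers p ON c.customer_id = p.id GROUP BY p.id, p.name HAVING COUNT(*) >= 2

Execution result:
name | min_quantity
David Martinez | 1
Carol Johnson | 2
Grace Miller | 3
Eve Brown | 1
Sam Miller | 1
Noah Jones | 1
Henry Miller | 1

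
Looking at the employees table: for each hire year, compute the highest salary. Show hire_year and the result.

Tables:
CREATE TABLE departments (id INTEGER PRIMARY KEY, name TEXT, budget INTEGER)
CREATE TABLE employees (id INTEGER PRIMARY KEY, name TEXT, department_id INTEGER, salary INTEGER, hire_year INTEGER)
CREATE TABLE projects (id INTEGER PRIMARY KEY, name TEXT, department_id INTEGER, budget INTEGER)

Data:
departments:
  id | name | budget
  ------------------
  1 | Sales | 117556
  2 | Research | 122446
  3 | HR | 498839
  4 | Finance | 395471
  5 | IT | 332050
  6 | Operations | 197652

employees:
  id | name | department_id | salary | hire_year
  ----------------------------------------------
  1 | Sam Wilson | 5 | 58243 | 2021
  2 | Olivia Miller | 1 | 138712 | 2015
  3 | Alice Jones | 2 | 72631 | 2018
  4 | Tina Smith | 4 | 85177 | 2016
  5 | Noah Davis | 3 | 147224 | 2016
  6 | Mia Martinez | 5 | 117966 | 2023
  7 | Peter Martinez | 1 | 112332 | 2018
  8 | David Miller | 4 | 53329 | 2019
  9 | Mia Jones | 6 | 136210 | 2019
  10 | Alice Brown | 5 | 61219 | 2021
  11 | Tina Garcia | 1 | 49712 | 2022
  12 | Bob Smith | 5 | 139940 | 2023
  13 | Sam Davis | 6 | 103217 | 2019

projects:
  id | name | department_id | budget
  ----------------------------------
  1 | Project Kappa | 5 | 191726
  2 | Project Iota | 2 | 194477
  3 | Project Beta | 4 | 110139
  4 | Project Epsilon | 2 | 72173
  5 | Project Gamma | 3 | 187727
SELECT hire_year, MAX(salary) AS max_salary FROM employees GROUP BY hire_year

Execution result:
hire_year | max_salary
2015 | 138712
2016 | 147224
2018 | 112332
2019 | 136210
2021 | 61219
2022 | 49712
2023 | 139940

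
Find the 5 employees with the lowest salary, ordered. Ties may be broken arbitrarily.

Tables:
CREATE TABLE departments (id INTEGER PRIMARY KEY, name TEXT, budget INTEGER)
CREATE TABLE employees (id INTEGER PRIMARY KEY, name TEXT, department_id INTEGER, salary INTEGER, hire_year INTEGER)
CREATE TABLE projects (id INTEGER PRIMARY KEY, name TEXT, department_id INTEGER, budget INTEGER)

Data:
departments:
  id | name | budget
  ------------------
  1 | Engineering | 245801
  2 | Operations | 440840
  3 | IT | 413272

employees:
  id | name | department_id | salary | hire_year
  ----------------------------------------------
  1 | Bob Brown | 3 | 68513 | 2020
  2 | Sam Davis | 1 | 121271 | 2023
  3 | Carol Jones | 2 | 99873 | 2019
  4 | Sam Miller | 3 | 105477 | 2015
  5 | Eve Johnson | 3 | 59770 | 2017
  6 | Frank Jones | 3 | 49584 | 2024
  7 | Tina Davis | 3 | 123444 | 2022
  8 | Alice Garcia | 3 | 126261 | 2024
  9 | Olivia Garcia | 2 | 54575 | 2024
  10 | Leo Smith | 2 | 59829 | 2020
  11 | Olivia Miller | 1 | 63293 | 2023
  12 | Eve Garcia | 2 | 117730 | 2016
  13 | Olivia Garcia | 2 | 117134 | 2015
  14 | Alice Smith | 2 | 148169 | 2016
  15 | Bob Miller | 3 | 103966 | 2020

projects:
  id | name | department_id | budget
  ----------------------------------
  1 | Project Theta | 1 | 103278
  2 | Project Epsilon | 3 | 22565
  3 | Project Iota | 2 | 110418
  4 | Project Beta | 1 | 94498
SELECT name, salary FROM employees ORDER BY salary ASC LIMIT 5

Execution result:
name | salary
Frank Jones | 49584
Olivia Garcia | 54575
Eve Johnson | 59770
Leo Smith | 59829
Olivia Miller | 63293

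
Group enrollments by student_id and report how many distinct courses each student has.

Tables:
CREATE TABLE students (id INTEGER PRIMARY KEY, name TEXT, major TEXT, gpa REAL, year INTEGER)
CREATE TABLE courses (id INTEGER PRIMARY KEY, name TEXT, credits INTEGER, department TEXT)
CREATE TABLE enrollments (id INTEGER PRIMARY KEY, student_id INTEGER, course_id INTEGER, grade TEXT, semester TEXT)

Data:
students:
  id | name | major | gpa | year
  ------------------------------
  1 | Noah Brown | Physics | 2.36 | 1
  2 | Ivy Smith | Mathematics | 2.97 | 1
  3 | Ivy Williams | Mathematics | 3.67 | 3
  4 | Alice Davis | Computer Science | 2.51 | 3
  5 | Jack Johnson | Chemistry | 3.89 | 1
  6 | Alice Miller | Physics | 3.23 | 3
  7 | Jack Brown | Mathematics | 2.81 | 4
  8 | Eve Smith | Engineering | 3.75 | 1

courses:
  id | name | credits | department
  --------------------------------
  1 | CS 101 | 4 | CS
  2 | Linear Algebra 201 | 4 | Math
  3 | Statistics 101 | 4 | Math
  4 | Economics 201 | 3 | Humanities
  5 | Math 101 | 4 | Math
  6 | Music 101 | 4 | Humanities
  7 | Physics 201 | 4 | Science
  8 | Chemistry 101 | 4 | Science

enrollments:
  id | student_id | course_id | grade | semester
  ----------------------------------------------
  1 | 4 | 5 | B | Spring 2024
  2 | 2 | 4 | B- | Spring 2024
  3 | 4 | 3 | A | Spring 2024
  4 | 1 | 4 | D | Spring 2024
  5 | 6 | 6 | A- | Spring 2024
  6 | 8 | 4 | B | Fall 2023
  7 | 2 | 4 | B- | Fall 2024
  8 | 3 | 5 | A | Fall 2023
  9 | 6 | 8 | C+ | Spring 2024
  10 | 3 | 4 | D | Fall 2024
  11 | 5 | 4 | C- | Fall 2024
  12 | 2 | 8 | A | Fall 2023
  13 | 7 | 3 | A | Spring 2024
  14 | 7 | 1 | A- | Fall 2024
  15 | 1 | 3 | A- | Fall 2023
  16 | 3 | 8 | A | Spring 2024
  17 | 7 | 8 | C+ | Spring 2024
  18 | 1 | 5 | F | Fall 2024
SELECT student_id, COUNT(DISTINCT course_id) AS distinct_course_count FROM enrollments GROUP BY student_id

Execution result:
student_id | distinct_course_count
1 | 3
2 | 2
3 | 3
4 | 2
5 | 1
6 | 2
7 | 3
8 | 1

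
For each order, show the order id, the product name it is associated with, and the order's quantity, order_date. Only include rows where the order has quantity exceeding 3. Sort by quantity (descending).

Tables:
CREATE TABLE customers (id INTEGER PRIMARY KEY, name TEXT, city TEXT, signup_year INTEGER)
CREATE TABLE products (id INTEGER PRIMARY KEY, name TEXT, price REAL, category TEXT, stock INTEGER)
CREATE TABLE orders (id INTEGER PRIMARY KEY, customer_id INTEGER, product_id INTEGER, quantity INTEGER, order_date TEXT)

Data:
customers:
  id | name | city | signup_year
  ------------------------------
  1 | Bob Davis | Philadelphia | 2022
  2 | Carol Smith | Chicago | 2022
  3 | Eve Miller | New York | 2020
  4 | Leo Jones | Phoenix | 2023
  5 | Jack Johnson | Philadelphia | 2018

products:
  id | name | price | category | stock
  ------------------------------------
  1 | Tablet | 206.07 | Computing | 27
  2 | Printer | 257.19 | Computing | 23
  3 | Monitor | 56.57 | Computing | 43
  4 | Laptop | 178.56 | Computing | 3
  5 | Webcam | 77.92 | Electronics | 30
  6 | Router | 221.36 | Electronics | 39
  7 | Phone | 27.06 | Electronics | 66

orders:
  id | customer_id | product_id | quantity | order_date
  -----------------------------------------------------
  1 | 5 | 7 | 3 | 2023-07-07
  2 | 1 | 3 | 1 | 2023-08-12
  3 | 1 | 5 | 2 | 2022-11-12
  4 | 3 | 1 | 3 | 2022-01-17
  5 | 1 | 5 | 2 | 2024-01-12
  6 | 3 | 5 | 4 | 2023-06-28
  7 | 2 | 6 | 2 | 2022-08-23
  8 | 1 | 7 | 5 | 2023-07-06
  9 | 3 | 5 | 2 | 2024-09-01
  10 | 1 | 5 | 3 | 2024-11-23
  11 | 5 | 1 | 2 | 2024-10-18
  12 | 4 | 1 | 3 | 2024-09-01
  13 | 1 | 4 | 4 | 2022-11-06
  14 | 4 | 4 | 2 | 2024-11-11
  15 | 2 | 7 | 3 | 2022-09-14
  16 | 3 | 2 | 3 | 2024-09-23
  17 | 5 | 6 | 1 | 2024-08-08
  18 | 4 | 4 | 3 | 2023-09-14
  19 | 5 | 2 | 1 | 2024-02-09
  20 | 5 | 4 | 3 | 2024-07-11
SELECT c.id, p.name AS product, c.quantity, c.order_date FROM orders c JOIN products p ON c.product_id = p.id WHERE c.quantity > 3 ORDER BY c.quantity DESC

Execution result:
id | product | quantity | order_date
8 | Phone | 5 | 2023-07-06
6 | Webcam | 4 | 2023-06-28
13 | Laptop | 4 | 2022-11-06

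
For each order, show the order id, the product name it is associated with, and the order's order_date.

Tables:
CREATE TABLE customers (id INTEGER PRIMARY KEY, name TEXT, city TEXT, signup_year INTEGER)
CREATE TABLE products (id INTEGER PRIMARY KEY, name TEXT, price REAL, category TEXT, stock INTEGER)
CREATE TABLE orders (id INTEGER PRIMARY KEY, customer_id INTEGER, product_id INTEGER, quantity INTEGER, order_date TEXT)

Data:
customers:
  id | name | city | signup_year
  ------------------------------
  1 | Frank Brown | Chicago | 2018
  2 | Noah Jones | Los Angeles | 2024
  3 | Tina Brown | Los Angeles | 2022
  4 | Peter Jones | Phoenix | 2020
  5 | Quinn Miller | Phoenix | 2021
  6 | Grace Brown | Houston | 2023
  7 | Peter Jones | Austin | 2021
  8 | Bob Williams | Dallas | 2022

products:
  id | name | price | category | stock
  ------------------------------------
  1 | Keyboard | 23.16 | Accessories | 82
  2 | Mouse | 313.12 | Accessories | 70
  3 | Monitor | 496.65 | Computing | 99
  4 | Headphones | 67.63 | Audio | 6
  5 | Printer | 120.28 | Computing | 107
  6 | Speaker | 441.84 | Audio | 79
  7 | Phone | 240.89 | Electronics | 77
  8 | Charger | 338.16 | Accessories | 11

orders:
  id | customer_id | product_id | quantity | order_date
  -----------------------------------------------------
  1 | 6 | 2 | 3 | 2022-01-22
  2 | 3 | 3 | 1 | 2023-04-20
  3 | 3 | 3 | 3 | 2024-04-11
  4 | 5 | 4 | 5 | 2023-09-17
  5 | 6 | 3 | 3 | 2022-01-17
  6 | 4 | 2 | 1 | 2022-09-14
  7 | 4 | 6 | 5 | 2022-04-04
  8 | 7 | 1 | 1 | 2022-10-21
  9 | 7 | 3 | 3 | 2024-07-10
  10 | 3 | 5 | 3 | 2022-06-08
SELECT c.id, p.name AS product, c.order_date FROM orders c JOIN products p ON c.product_id = p.id

Execution result:
id | product | order_date
1 | Mouse | 2022-01-22
2 | Monitor | 2023-04-20
3 | Monitor | 2024-04-11
4 | Headphones | 2023-09-17
5 | Monitor | 2022-01-17
6 | Mouse | 2022-09-14
7 | Speaker | 2022-04-04
8 | Keyboard | 2022-10-21
9 | Monitor | 2024-07-10
10 | Printer | 2022-06-08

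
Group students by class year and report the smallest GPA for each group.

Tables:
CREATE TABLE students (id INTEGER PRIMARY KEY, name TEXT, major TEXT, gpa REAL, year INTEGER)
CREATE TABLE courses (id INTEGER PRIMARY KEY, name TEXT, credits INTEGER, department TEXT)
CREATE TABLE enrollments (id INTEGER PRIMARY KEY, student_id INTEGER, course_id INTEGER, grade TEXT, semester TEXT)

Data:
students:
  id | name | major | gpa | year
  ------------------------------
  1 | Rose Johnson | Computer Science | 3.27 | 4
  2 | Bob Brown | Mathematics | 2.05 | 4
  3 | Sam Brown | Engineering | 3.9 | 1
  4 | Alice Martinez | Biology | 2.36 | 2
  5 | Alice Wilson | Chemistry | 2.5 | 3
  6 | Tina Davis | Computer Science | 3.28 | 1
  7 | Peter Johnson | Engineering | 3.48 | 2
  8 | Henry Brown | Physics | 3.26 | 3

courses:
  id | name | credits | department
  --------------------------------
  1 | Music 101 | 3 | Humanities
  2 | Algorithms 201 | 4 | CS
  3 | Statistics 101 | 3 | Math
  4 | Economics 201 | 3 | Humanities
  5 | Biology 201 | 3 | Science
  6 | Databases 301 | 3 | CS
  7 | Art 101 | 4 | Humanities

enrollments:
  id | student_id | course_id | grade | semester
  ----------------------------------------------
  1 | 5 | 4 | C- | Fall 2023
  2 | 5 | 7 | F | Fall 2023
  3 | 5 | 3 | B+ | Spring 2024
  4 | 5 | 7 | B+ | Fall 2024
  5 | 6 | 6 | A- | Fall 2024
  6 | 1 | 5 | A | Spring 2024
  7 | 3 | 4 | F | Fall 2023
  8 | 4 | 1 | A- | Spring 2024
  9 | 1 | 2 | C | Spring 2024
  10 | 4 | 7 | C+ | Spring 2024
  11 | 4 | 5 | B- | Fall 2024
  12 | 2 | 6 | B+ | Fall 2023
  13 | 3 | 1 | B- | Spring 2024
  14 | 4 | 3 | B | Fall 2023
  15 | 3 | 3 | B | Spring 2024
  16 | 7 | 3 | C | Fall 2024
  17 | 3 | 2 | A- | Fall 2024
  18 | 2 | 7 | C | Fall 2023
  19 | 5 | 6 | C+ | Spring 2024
SELECT year, MIN(gpa) AS min_gpa FROM students GROUP BY year

Execution result:
year | min_gpa
1 | 3.28
2 | 2.36
3 | 2.50
4 | 2.05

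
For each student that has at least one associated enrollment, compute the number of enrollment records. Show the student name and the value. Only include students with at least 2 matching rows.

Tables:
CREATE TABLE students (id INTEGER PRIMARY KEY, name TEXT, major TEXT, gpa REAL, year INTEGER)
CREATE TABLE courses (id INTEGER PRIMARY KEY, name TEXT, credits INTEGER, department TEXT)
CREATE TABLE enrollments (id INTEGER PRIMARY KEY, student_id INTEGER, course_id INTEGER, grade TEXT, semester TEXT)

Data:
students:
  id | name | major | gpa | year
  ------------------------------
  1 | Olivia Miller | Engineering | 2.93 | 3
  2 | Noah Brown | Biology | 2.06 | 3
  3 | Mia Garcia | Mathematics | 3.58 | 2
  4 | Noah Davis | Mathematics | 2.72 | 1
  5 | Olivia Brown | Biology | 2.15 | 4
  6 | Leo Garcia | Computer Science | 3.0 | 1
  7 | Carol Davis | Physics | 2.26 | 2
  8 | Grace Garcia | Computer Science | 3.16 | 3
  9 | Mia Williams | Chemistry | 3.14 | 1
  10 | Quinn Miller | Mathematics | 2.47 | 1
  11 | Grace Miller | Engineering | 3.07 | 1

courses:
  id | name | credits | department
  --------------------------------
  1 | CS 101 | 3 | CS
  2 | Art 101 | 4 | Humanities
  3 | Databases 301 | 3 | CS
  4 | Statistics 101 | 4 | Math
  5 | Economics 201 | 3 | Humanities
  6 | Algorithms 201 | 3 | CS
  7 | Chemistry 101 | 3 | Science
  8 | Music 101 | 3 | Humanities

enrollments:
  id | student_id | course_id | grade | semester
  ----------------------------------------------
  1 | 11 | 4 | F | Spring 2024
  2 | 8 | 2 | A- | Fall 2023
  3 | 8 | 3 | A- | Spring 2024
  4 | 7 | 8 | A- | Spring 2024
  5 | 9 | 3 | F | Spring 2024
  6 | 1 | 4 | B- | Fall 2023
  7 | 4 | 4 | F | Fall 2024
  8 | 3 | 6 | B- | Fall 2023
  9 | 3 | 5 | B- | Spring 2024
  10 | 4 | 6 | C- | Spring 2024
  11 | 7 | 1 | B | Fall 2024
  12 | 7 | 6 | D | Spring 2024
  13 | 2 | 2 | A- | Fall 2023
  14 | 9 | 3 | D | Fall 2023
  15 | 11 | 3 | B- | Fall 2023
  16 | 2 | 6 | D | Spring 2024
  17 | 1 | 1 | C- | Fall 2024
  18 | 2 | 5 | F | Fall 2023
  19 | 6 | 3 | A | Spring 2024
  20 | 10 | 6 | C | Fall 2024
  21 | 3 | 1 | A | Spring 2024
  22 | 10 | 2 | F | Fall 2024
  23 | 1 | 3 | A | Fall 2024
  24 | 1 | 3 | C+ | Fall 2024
SELECT p.name, COUNT(*) AS n FROM enrollments c JOIN students p ON c.student_id = p.id GROUP BY p.id, p.name HAVING COUNT(*) >= 2

Execution result:
name | n
Olivia Miller | 4
Noah Brown | 3
Mia Garcia | 3
Noah Davis | 2
Carol Davis | 3
Grace Garcia | 2
Mia Williams | 2
Quinn Miller | 2
Grace Miller | 2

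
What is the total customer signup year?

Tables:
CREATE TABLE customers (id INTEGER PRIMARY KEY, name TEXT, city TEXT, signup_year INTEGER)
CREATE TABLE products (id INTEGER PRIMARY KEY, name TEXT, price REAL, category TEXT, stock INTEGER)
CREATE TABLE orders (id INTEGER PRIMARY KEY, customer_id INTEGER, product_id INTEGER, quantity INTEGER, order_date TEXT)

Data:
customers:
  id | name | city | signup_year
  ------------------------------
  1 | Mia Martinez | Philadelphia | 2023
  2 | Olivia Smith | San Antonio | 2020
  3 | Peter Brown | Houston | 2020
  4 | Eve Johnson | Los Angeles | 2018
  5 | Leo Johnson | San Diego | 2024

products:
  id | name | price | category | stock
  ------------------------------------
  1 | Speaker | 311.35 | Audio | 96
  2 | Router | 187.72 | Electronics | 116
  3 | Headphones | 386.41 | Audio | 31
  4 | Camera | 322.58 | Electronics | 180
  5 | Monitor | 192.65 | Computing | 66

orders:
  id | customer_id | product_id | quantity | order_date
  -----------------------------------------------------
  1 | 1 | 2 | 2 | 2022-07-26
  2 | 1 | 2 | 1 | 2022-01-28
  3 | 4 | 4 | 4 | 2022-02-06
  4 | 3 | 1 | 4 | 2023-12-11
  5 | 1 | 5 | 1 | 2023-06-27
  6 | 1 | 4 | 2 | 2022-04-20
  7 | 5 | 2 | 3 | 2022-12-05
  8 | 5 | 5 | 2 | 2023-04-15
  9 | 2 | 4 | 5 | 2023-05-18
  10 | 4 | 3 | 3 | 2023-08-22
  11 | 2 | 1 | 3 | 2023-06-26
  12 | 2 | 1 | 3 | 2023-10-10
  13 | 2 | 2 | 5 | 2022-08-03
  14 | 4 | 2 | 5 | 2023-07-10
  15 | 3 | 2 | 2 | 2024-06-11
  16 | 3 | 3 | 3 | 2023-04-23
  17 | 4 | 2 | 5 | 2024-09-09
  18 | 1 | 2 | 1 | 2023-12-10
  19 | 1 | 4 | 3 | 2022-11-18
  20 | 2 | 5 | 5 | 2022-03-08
SELECT SUM(signup_year) FROM customers

Execution result:
10105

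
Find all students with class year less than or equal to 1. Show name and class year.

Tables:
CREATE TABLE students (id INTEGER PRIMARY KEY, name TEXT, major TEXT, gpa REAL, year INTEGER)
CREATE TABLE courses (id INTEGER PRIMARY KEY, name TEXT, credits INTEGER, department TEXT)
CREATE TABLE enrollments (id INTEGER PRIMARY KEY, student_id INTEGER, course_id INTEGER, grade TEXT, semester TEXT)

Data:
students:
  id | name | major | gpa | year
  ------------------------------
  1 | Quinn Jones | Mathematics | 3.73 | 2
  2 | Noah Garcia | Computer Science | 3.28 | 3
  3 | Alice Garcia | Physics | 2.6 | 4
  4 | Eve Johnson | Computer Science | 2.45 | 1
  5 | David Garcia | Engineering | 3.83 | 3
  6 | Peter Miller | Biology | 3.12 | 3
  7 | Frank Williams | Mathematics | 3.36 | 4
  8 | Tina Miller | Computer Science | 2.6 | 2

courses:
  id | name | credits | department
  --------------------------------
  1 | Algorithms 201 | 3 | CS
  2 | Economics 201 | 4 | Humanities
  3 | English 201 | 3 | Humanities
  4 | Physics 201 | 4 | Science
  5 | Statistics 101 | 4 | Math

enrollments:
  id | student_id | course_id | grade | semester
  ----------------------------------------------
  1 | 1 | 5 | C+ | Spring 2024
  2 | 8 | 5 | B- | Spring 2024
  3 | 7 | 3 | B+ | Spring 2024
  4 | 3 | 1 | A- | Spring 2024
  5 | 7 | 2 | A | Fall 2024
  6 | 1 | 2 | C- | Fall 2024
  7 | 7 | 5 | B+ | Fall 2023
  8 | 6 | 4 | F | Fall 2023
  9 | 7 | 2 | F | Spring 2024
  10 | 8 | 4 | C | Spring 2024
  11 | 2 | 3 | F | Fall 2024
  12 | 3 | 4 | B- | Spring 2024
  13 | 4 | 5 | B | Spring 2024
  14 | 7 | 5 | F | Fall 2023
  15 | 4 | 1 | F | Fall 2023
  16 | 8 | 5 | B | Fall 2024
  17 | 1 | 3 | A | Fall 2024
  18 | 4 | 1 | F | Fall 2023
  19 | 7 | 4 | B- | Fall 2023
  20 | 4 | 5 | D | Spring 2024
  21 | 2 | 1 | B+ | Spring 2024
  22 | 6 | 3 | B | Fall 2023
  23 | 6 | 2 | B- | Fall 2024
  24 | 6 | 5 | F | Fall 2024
SELECT name, year FROM students WHERE year <= 1

Execution result:
name | year
Eve Johnson | 1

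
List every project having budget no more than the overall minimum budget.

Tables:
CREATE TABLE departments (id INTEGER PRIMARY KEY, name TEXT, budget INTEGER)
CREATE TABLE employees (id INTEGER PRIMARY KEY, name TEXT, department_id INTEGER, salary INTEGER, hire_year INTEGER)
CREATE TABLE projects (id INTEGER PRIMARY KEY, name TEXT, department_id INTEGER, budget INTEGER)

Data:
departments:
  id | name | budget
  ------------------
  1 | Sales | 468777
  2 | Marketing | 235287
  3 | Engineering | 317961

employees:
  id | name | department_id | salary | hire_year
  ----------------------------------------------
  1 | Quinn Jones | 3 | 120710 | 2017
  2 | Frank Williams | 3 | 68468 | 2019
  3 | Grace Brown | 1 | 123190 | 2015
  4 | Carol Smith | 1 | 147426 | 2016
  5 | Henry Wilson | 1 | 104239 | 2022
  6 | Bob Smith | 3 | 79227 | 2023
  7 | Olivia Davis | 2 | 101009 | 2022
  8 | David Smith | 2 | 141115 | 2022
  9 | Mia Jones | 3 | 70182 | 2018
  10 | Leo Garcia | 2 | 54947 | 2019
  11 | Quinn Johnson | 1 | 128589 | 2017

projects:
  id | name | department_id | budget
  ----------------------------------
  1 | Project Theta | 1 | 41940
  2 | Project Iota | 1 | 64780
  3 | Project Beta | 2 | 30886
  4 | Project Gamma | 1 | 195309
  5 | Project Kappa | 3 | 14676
SELECT name, budget FROM projects WHERE budget <= (SELECT MIN(budget) FROM projects)

Execution result:
name | budget
Project Kappa | 14676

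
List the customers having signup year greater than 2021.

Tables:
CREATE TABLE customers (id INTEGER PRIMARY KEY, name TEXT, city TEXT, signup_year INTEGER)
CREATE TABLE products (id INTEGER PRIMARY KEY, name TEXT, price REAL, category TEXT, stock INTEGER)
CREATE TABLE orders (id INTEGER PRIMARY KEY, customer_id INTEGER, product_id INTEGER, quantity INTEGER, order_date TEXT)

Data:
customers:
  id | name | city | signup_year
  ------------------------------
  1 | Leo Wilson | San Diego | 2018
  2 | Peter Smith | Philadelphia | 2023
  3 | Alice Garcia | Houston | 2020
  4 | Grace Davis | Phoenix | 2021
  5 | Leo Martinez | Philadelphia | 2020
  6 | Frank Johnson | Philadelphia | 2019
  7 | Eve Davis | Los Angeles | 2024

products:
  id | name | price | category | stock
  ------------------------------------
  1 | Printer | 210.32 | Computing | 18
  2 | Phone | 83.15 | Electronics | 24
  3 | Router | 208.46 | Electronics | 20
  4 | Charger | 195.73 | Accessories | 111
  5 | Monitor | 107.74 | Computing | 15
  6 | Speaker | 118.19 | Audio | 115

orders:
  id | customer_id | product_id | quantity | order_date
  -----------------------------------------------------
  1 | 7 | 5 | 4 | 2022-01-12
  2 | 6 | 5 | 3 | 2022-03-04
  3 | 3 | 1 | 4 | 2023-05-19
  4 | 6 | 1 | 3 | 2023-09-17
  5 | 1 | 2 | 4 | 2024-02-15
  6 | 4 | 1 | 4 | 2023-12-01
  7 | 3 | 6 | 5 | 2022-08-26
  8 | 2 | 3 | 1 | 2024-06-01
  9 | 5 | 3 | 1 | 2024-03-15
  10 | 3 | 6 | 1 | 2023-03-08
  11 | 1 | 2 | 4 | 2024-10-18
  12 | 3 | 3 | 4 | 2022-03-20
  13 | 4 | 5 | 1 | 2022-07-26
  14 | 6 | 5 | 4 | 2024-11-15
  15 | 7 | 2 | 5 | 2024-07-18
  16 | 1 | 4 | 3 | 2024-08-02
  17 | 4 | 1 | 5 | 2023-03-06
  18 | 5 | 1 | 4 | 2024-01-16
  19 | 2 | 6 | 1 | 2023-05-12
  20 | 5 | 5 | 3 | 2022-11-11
SELECT name, signup_year FROM customers WHERE signup_year > 2021

Execution result:
name | signup_year
Peter Smith | 2023
Eve Davis | 2024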